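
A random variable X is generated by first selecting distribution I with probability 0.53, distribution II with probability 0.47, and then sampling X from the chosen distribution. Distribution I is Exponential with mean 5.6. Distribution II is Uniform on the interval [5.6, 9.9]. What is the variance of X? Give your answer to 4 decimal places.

Per component, I: μ=5.6, E[X²]=62.72; II: μ=7.75, E[X²]=61.6033.
E[X] = 0.53·5.6 + 0.47·7.75 = 6.6105.
E[X²] = 0.53·62.72 + 0.47·61.6033 = 62.1952.
Var(X) = E[X²] − (E[X])² = 62.1952 − 43.6987 = 18.4965.

18.4965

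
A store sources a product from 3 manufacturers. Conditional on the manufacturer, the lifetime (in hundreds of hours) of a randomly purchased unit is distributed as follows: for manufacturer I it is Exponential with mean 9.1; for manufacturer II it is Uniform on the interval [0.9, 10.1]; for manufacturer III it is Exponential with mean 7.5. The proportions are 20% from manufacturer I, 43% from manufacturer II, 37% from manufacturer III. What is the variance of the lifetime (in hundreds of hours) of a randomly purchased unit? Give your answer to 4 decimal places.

42.3478

Per component, I: μ=9.1, E[X²]=165.62; II: μ=5.5, E[X²]=37.3033; III: μ=7.5, E[X²]=112.5.
E[X] = 0.2·9.1 + 0.43·5.5 + 0.37·7.5 = 6.96.
E[X²] = 0.2·165.62 + 0.43·37.3033 + 0.37·112.5 = 90.7894.
Var(X) = E[X²] − (E[X])² = 90.7894 − 48.4416 = 42.3478.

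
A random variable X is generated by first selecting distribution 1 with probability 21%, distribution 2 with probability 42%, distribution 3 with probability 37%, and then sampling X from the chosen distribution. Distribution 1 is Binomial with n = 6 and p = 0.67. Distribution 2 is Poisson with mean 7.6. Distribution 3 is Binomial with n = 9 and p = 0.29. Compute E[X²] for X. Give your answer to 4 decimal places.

34.3296

For each component E[X²] = Var + (mean)², giving 1: 17.487; 2: 65.36; 3: 8.6652.
Overall E[X²] = 0.21·17.487 + 0.42·65.36 + 0.37·8.6652 = 34.3296.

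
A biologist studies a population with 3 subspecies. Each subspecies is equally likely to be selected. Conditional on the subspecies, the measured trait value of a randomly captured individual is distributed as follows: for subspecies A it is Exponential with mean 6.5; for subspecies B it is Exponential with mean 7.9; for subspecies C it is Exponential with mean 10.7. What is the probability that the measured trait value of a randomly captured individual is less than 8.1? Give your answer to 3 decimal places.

0.628

Conditional on each subspecies, P(X < 8.1): A: 0.712391; B: 0.641317; C: 0.530933.
By total probability, P(X < 8.1) = 0.333333·0.712391 + 0.333333·0.641317 + 0.333333·0.530933 = 0.628214.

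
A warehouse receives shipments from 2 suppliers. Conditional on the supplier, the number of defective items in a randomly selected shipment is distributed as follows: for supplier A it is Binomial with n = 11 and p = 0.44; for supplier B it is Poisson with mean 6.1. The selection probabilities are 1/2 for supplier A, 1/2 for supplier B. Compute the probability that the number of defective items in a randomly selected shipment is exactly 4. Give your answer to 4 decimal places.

Conditional on each supplier, P(X = 4): A: 0.213619; B: 0.129393.
By total probability, P(X = 4) = 0.5·0.213619 + 0.5·0.129393 = 0.171506.

0.1715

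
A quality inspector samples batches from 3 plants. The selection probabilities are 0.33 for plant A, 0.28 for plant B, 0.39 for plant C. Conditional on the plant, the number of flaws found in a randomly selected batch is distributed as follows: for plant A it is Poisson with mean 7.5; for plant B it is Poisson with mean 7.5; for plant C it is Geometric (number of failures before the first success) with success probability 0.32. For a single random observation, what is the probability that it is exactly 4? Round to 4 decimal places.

0.0712

Conditional on each plant, P(X = 4): A: 0.0729164; B: 0.0729164; C: 0.0684204.
By total probability, P(X = 4) = 0.33·0.0729164 + 0.28·0.0729164 + 0.39·0.0684204 = 0.071163.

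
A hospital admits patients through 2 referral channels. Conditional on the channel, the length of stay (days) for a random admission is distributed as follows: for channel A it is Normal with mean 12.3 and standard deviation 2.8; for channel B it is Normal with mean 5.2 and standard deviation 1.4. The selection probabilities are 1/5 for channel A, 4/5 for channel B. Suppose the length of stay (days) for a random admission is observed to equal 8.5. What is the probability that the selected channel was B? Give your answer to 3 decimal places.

Likelihoods f(8.5 | ·): A: 0.0567286; B: 0.0177127.
Posterior ∝ prior × likelihood. Numerator for B: 0.8·0.0177127 = 0.0141702.
Normalizing constant: 0.2·0.0567286 + 0.8·0.0177127 = 0.0255159.
P(B | observation) = 0.0141702 / 0.0255159 = 0.555347.

0.555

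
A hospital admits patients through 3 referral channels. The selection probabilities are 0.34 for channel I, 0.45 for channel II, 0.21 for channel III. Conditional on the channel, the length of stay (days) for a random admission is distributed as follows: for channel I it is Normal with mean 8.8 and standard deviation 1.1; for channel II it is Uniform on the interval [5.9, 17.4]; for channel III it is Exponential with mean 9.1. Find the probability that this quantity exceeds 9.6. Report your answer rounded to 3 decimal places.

Conditional on each channel, P(X > 9.6): I: 0.233529; II: 0.678261; III: 0.348212.
By total probability, P(X > 9.6) = 0.34·0.233529 + 0.45·0.678261 + 0.21·0.348212 = 0.457742.

0.458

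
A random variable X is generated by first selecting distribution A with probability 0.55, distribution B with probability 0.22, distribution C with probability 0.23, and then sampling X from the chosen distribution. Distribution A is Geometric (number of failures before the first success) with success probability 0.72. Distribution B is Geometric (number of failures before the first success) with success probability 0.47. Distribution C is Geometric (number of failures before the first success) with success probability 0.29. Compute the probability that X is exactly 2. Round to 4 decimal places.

Conditional on each component, P(X = 2): A: 0.056448; B: 0.132023; C: 0.146189.
By total probability, P(X = 2) = 0.55·0.056448 + 0.22·0.132023 + 0.23·0.146189 = 0.0937149.

0.0937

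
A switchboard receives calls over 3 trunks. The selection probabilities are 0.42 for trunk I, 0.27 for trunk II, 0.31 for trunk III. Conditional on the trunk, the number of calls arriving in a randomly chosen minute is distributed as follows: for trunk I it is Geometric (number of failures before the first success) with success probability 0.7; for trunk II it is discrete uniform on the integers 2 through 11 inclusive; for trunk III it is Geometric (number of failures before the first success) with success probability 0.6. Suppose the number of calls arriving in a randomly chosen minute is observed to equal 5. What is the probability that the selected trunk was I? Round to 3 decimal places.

0.024

Likelihoods P(X=5 | ·): I: 0.001701; II: 0.1; III: 0.006144.
Posterior ∝ prior × likelihood. Numerator for I: 0.42·0.001701 = 0.00071442.
Normalizing constant: 0.42·0.001701 + 0.27·0.1 + 0.31·0.006144 = 0.0296191.
P(I | observation) = 0.00071442 / 0.0296191 = 0.0241203.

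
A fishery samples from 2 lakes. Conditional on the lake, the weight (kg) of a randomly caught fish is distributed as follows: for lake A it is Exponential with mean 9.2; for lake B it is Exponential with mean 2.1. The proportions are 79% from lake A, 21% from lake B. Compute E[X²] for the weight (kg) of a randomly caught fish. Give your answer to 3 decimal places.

For each component E[X²] = Var + (mean)², giving A: 169.28; B: 8.82.
Overall E[X²] = 0.79·169.28 + 0.21·8.82 = 135.583.

135.583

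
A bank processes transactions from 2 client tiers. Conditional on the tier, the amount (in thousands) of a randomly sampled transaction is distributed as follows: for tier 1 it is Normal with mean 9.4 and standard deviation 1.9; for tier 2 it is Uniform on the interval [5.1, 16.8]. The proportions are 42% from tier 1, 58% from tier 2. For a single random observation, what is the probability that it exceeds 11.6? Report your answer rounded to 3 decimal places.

Conditional on each tier, P(X > 11.6): 1: 0.123453; 2: 0.444444.
By total probability, P(X > 11.6) = 0.42·0.123453 + 0.58·0.444444 = 0.309628.

0.310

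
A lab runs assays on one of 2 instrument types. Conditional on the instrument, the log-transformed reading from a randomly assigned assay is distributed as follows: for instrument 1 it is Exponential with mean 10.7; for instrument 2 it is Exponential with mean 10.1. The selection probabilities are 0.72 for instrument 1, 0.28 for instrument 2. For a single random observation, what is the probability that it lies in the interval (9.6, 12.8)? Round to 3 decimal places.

0.105

Conditional on each instrument, P(9.6 < X < 12.8): 1: 0.105389; 2: 0.104966.
By total probability, P(9.6 < X < 12.8) = 0.72·0.105389 + 0.28·0.104966 = 0.105271.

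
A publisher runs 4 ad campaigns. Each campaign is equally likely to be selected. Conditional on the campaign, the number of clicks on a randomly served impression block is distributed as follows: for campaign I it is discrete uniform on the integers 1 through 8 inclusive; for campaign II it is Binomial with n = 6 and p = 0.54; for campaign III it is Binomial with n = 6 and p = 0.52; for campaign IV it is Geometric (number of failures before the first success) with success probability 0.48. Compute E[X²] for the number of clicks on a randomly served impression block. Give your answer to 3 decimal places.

13.038

For each component E[X²] = Var + (mean)², giving I: 25.5; II: 11.988; III: 11.232; IV: 3.43056.
Overall E[X²] = 0.25·25.5 + 0.25·11.988 + 0.25·11.232 + 0.25·3.43056 = 13.0376.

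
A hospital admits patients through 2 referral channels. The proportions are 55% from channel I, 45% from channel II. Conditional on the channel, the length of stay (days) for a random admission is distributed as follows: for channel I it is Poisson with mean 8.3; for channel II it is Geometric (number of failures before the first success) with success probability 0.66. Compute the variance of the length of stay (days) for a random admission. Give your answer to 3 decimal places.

Per component, I: μ=8.3, E[X²]=77.19; II: μ=0.515152, E[X²]=1.04591.
E[X] = 0.55·8.3 + 0.45·0.515152 = 4.79682.
E[X²] = 0.55·77.19 + 0.45·1.04591 = 42.9252.
Var(X) = E[X²] − (E[X])² = 42.9252 − 23.0095 = 19.9157.

19.916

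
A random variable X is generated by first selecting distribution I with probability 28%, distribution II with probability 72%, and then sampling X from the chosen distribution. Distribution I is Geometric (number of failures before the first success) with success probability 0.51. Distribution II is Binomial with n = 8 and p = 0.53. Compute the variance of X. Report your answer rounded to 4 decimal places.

Per component, I: μ=0.960784, E[X²]=2.807; II: μ=4.24, E[X²]=19.9704.
E[X] = 0.28·0.960784 + 0.72·4.24 = 3.32182.
E[X²] = 0.28·2.807 + 0.72·19.9704 = 15.1646.
Var(X) = E[X²] − (E[X])² = 15.1646 − 11.0345 = 4.13016.

4.1302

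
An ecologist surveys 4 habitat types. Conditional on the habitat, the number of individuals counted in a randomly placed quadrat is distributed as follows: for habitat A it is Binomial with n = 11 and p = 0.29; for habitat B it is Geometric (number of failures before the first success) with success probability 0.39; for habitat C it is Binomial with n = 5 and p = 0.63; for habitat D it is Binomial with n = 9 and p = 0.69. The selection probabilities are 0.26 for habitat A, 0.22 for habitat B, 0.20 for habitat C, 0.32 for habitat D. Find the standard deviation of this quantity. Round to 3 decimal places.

Per component, A: μ=3.19, E[X²]=12.441; B: μ=1.5641, E[X²]=6.45694; C: μ=3.15, E[X²]=11.088; D: μ=6.21, E[X²]=40.4892.
E[X] = 0.26·3.19 + 0.22·1.5641 + 0.2·3.15 + 0.32·6.21 = 3.7907.
E[X²] = 0.26·12.441 + 0.22·6.45694 + 0.2·11.088 + 0.32·40.4892 = 19.8293.
Var(X) = E[X²] − (E[X])² = 19.8293 − 14.3694 = 5.4599.
SD(X) = √5.4599 = 2.33664.

2.337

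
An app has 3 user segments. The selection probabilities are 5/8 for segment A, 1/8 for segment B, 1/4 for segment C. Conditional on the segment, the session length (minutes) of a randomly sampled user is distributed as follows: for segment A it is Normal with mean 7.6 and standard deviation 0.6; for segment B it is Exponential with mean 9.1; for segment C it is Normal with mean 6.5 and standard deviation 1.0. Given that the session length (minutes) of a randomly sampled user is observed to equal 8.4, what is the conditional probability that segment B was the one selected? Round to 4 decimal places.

Likelihoods f(8.4 | ·): A: 0.27335; B: 0.0436588; C: 0.0656158.
Posterior ∝ prior × likelihood. Numerator for B: 0.125·0.0436588 = 0.00545734.
Normalizing constant: 0.625·0.27335 + 0.125·0.0436588 + 0.25·0.0656158 = 0.192705.
P(B | observation) = 0.00545734 / 0.192705 = 0.0283197.

0.0283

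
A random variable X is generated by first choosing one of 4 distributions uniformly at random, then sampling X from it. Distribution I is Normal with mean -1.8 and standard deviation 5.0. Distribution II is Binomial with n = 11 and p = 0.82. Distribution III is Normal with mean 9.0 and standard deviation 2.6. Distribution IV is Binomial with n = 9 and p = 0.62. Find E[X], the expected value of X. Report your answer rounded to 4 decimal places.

5.4500

Component means — I: -1.8; II: 9.02; III: 9; IV: 5.58.
E[X] = 0.25·-1.8 + 0.25·9.02 + 0.25·9 + 0.25·5.58 = 5.45.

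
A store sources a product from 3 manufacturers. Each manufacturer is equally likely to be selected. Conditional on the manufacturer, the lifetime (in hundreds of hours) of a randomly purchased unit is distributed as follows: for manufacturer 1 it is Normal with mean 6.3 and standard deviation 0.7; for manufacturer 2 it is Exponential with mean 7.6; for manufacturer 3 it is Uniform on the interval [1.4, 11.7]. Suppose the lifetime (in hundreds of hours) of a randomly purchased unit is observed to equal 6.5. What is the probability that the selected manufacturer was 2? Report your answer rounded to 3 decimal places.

Likelihoods f(6.5 | ·): 1: 0.547124; 2: 0.0559436; 3: 0.0970874.
Posterior ∝ prior × likelihood. Numerator for 2: 0.333333·0.0559436 = 0.0186479.
Normalizing constant: 0.333333·0.547124 + 0.333333·0.0559436 + 0.333333·0.0970874 = 0.233385.
P(2 | observation) = 0.0186479 / 0.233385 = 0.0799017.

0.080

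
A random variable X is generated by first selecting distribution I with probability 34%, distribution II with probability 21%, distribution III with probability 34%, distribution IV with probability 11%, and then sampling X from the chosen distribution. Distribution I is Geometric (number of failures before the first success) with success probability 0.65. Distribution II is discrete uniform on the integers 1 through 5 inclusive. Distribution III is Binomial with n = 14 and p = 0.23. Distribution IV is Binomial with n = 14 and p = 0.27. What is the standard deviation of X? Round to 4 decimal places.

Per component, I: μ=0.538462, E[X²]=1.11834; II: μ=3, E[X²]=11; III: μ=3.22, E[X²]=12.8478; IV: μ=3.78, E[X²]=17.0478.
E[X] = 0.34·0.538462 + 0.21·3 + 0.34·3.22 + 0.11·3.78 = 2.32368.
E[X²] = 0.34·1.11834 + 0.21·11 + 0.34·12.8478 + 0.11·17.0478 = 8.93375.
Var(X) = E[X²] − (E[X])² = 8.93375 − 5.39947 = 3.53427.
SD(X) = √3.53427 = 1.87997.

1.8800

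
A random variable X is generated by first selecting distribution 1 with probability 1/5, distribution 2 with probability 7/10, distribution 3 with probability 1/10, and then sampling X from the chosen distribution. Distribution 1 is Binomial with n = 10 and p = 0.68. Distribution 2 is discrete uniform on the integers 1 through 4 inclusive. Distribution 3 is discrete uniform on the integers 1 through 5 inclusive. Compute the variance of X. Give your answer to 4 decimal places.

4.4051

Per component, 1: μ=6.8, E[X²]=48.416; 2: μ=2.5, E[X²]=7.5; 3: μ=3, E[X²]=11.
E[X] = 0.2·6.8 + 0.7·2.5 + 0.1·3 = 3.41.
E[X²] = 0.2·48.416 + 0.7·7.5 + 0.1·11 = 16.0332.
Var(X) = E[X²] − (E[X])² = 16.0332 − 11.6281 = 4.4051.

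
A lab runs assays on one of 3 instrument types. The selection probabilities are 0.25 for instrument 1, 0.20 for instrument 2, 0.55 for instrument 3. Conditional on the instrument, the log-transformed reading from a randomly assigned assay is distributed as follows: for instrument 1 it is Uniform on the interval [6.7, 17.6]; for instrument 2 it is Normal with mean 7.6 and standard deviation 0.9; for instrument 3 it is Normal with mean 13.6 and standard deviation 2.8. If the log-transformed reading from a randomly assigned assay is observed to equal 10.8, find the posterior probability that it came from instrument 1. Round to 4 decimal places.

Likelihoods f(10.8 | ·): 1: 0.0917431; 2: 0.000797072; 3: 0.0864181.
Posterior ∝ prior × likelihood. Numerator for 1: 0.25·0.0917431 = 0.0229358.
Normalizing constant: 0.25·0.0917431 + 0.2·0.000797072 + 0.55·0.0864181 = 0.0706252.
P(1 | observation) = 0.0229358 / 0.0706252 = 0.324754.

0.3248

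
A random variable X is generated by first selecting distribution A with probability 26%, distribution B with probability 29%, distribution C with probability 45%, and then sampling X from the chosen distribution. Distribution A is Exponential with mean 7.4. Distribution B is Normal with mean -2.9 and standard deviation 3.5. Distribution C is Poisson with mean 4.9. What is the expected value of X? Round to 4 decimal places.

3.2880

Component means — A: 7.4; B: -2.9; C: 4.9.
E[X] = 0.26·7.4 + 0.29·-2.9 + 0.45·4.9 = 3.288.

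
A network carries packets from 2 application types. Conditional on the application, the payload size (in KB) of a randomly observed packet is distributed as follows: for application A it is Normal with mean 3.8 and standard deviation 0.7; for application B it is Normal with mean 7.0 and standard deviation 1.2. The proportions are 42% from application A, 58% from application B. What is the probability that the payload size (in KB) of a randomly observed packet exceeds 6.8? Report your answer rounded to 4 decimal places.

Conditional on each application, P(X > 6.8): A: 9.10765e-06; B: 0.566184.
By total probability, P(X > 6.8) = 0.42·9.10765e-06 + 0.58·0.566184 = 0.32839.

0.3284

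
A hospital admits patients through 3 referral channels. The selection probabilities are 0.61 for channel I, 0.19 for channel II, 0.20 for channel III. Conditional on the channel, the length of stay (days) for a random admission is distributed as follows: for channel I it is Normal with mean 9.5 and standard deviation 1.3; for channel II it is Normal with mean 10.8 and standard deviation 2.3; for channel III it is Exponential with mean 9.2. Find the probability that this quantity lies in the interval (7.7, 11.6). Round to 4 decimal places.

Conditional on each channel, P(7.7 < X < 11.6): I: 0.863801; II: 0.547157; III: 0.149619.
By total probability, P(7.7 < X < 11.6) = 0.61·0.863801 + 0.19·0.547157 + 0.2·0.149619 = 0.660802.

0.6608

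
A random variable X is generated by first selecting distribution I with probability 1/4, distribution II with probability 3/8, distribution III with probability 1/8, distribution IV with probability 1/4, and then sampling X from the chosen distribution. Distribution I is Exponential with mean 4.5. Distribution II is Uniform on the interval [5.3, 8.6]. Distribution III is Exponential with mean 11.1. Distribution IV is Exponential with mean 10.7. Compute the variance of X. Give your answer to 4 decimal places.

55.8837

Per component, I: μ=4.5, E[X²]=40.5; II: μ=6.95, E[X²]=49.21; III: μ=11.1, E[X²]=246.42; IV: μ=10.7, E[X²]=228.98.
E[X] = 0.25·4.5 + 0.375·6.95 + 0.125·11.1 + 0.25·10.7 = 7.79375.
E[X²] = 0.25·40.5 + 0.375·49.21 + 0.125·246.42 + 0.25·228.98 = 116.626.
Var(X) = E[X²] − (E[X])² = 116.626 − 60.7425 = 55.8837.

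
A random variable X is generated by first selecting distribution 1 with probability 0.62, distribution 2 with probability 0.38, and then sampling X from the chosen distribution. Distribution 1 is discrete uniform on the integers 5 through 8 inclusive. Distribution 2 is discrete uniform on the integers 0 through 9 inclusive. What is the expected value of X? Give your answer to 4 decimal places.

5.7400

Component means — 1: 6.5; 2: 4.5.
E[X] = 0.62·6.5 + 0.38·4.5 = 5.74.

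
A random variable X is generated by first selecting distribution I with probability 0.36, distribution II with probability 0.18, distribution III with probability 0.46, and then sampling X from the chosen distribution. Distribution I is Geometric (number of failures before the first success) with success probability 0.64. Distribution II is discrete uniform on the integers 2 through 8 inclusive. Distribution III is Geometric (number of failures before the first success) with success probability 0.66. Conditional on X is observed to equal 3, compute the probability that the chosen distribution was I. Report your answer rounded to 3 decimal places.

Likelihoods P(X=3 | ·): I: 0.0298598; II: 0.142857; III: 0.0259406.
Posterior ∝ prior × likelihood. Numerator for I: 0.36·0.0298598 = 0.0107495.
Normalizing constant: 0.36·0.0298598 + 0.18·0.142857 + 0.46·0.0259406 = 0.0483965.
P(I | observation) = 0.0107495 / 0.0483965 = 0.222114.

0.222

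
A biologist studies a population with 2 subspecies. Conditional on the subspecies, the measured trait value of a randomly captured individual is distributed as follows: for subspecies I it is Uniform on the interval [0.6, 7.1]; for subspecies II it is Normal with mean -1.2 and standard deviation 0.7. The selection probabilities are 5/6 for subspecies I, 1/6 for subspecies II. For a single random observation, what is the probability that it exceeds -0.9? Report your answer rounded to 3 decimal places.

Conditional on each subspecies, P(X > -0.9): I: 1; II: 0.334118.
By total probability, P(X > -0.9) = 0.833333·1 + 0.166667·0.334118 = 0.88902.

0.889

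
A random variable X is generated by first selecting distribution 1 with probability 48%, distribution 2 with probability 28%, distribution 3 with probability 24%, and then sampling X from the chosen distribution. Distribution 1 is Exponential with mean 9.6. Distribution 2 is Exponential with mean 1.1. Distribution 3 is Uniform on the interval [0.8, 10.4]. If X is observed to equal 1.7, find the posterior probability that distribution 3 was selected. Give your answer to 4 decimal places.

Likelihoods f(1.7 | ·): 1: 0.0872615; 2: 0.193832; 3: 0.104167.
Posterior ∝ prior × likelihood. Numerator for 3: 0.24·0.104167 = 0.025.
Normalizing constant: 0.48·0.0872615 + 0.28·0.193832 + 0.24·0.104167 = 0.121158.
P(3 | observation) = 0.025 / 0.121158 = 0.206341.

0.2063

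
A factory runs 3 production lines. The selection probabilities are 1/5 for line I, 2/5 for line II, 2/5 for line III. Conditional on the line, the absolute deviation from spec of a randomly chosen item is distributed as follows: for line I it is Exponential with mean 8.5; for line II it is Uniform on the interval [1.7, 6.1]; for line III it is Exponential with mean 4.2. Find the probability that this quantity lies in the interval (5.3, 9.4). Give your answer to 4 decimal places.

Conditional on each line, P(5.3 < X < 9.4): I: 0.20513; II: 0.181818; III: 0.176453.
By total probability, P(5.3 < X < 9.4) = 0.2·0.20513 + 0.4·0.181818 + 0.4·0.176453 = 0.184334.

0.1843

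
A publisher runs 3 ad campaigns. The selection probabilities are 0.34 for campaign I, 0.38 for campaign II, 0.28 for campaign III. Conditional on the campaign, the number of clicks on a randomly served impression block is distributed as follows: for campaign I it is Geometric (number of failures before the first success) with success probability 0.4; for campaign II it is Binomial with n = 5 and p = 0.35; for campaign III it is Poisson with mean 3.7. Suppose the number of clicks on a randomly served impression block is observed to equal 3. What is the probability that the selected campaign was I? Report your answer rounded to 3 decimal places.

0.188

Likelihoods P(X=3 | ·): I: 0.0864; II: 0.181147; III: 0.20872.
Posterior ∝ prior × likelihood. Numerator for I: 0.34·0.0864 = 0.029376.
Normalizing constant: 0.34·0.0864 + 0.38·0.181147 + 0.28·0.20872 = 0.156653.
P(I | observation) = 0.029376 / 0.156653 = 0.187522.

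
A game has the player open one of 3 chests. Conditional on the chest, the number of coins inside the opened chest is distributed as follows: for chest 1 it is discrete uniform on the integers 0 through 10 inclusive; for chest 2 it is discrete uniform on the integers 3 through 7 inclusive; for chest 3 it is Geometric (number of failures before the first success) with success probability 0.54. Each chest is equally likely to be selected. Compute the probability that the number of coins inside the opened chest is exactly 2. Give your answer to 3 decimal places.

0.068

Conditional on each chest, P(X = 2): 1: 0.0909091; 2: 0; 3: 0.114264.
By total probability, P(X = 2) = 0.333333·0.0909091 + 0.333333·0 + 0.333333·0.114264 = 0.068391.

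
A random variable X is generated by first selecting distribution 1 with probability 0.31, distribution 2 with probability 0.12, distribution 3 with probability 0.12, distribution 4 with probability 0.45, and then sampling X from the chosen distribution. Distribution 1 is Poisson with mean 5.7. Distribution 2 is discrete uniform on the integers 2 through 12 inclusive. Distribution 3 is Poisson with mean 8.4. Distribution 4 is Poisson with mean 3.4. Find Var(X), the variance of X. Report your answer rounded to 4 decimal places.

Per component, 1: μ=5.7, E[X²]=38.19; 2: μ=7, E[X²]=59; 3: μ=8.4, E[X²]=78.96; 4: μ=3.4, E[X²]=14.96.
E[X] = 0.31·5.7 + 0.12·7 + 0.12·8.4 + 0.45·3.4 = 5.145.
E[X²] = 0.31·38.19 + 0.12·59 + 0.12·78.96 + 0.45·14.96 = 35.1261.
Var(X) = E[X²] − (E[X])² = 35.1261 − 26.471 = 8.65507.

8.6551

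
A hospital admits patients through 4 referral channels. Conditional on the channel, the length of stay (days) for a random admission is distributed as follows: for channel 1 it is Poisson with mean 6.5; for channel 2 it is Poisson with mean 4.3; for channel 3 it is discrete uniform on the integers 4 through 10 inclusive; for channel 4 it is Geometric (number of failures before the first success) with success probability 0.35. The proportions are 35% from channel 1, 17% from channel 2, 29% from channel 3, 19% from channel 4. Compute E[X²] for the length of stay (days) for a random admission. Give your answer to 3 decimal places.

For each component E[X²] = Var + (mean)², giving 1: 48.75; 2: 22.79; 3: 53; 4: 8.7551.
Overall E[X²] = 0.35·48.75 + 0.17·22.79 + 0.29·53 + 0.19·8.7551 = 37.9703.

37.970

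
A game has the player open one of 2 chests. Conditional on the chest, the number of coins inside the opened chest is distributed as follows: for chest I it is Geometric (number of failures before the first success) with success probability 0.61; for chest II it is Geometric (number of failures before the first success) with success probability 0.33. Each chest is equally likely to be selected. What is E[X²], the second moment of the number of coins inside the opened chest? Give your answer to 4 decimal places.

For each component E[X²] = Var + (mean)², giving I: 1.45687; II: 10.2746.
Overall E[X²] = 0.5·1.45687 + 0.5·10.2746 = 5.86572.

5.8657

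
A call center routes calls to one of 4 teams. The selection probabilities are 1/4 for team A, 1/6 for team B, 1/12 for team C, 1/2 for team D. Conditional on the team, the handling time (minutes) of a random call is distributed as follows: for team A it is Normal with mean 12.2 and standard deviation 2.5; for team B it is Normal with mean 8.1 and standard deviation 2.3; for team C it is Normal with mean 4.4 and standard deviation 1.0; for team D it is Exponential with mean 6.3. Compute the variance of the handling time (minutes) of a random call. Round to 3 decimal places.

29.302

Per component, A: μ=12.2, E[X²]=155.09; B: μ=8.1, E[X²]=70.9; C: μ=4.4, E[X²]=20.36; D: μ=6.3, E[X²]=79.38.
E[X] = 0.25·12.2 + 0.166667·8.1 + 0.0833333·4.4 + 0.5·6.3 = 7.91667.
E[X²] = 0.25·155.09 + 0.166667·70.9 + 0.0833333·20.36 + 0.5·79.38 = 91.9758.
Var(X) = E[X²] − (E[X])² = 91.9758 − 62.6736 = 29.3022.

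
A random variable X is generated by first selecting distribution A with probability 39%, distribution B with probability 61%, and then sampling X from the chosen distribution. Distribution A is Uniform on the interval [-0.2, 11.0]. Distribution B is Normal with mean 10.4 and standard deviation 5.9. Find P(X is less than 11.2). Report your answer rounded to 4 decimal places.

Conditional on each component, P(X < 11.2): A: 1; B: 0.553929.
By total probability, P(X < 11.2) = 0.39·1 + 0.61·0.553929 = 0.727896.

0.7279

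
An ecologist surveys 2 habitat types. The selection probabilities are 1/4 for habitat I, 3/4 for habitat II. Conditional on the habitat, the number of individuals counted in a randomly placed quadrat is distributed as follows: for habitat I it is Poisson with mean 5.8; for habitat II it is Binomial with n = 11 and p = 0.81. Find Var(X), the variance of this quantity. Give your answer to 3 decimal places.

4.533

Per component, I: μ=5.8, E[X²]=39.44; II: μ=8.91, E[X²]=81.081.
E[X] = 0.25·5.8 + 0.75·8.91 = 8.1325.
E[X²] = 0.25·39.44 + 0.75·81.081 = 70.6707.
Var(X) = E[X²] − (E[X])² = 70.6707 − 66.1376 = 4.53319.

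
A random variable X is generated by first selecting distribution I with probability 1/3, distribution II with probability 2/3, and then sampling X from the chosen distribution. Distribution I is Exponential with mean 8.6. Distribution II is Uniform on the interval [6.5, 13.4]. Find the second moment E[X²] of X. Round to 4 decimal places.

117.9533

For each component E[X²] = Var + (mean)², giving I: 147.92; II: 102.97.
Overall E[X²] = 0.333333·147.92 + 0.666667·102.97 = 117.953.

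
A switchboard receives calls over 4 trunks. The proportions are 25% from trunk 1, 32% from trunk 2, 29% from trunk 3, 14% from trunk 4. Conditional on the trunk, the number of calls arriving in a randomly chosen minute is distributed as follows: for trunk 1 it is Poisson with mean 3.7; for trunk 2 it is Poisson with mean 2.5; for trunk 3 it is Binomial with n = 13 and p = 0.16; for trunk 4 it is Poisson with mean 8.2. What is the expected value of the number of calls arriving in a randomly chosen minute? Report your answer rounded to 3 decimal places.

Component means — 1: 3.7; 2: 2.5; 3: 2.08; 4: 8.2.
E[X] = 0.25·3.7 + 0.32·2.5 + 0.29·2.08 + 0.14·8.2 = 3.4762.

3.476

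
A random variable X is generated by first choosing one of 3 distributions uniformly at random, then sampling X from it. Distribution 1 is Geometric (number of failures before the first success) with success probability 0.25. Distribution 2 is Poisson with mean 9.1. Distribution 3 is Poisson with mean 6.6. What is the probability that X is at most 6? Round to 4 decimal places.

0.5251

Conditional on each component, P(X ≤ 6): 1: 0.866516; 2: 0.197823; 3: 0.510839.
By total probability, P(X ≤ 6) = 0.333333·0.866516 + 0.333333·0.197823 + 0.333333·0.510839 = 0.52506.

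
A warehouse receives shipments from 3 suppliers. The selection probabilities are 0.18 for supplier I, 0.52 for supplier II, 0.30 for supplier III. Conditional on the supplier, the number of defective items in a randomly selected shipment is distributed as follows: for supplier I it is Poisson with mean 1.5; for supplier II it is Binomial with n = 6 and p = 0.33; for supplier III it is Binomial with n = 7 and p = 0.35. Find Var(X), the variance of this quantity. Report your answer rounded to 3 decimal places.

1.542

Per component, I: μ=1.5, E[X²]=3.75; II: μ=1.98, E[X²]=5.247; III: μ=2.45, E[X²]=7.595.
E[X] = 0.18·1.5 + 0.52·1.98 + 0.3·2.45 = 2.0346.
E[X²] = 0.18·3.75 + 0.52·5.247 + 0.3·7.595 = 5.68194.
Var(X) = E[X²] − (E[X])² = 5.68194 − 4.1396 = 1.54234.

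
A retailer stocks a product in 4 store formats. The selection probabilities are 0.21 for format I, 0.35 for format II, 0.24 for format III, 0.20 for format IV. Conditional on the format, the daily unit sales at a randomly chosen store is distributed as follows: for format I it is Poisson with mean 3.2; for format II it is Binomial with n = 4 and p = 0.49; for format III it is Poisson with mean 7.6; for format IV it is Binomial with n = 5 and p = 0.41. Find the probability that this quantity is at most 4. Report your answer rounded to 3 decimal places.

Conditional on each format, P(X ≤ 4): I: 0.780613; II: 1; III: 0.124939; IV: 0.988414.
By total probability, P(X ≤ 4) = 0.21·0.780613 + 0.35·1 + 0.24·0.124939 + 0.2·0.988414 = 0.741597.

0.742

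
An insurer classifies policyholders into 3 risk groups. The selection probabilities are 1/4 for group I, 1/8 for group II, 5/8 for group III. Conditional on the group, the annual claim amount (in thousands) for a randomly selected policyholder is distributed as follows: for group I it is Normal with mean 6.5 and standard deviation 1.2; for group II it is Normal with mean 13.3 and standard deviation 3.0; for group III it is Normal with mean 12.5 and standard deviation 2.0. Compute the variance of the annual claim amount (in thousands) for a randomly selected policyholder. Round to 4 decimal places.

Per component, I: μ=6.5, E[X²]=43.69; II: μ=13.3, E[X²]=185.89; III: μ=12.5, E[X²]=160.25.
E[X] = 0.25·6.5 + 0.125·13.3 + 0.625·12.5 = 11.1.
E[X²] = 0.25·43.69 + 0.125·185.89 + 0.625·160.25 = 134.315.
Var(X) = E[X²] − (E[X])² = 134.315 − 123.21 = 11.105.

11.1050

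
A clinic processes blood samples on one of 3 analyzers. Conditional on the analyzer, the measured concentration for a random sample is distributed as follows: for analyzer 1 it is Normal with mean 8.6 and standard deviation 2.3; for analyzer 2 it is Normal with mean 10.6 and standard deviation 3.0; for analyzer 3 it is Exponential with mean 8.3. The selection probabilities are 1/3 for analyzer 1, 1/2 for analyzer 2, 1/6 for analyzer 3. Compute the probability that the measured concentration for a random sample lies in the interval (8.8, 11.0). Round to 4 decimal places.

0.2585

Conditional on each analyzer, P(8.8 < X < 11.0): 1: 0.31699; 2: 0.278782; 3: 0.0806494.
By total probability, P(8.8 < X < 11.0) = 0.333333·0.31699 + 0.5·0.278782 + 0.166667·0.0806494 = 0.258496.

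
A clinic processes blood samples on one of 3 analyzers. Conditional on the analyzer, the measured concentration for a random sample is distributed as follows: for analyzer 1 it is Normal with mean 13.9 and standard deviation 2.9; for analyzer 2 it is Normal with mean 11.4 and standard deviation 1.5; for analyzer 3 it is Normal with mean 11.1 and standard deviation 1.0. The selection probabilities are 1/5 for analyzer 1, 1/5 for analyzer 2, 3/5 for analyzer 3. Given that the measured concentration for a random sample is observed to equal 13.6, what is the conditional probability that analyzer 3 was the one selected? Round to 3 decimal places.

Likelihoods f(13.6 | ·): 1: 0.136832; 2: 0.0907217; 3: 0.0175283.
Posterior ∝ prior × likelihood. Numerator for 3: 0.6·0.0175283 = 0.010517.
Normalizing constant: 0.2·0.136832 + 0.2·0.0907217 + 0.6·0.0175283 = 0.0560277.
P(3 | observation) = 0.010517 / 0.0560277 = 0.18771.

0.188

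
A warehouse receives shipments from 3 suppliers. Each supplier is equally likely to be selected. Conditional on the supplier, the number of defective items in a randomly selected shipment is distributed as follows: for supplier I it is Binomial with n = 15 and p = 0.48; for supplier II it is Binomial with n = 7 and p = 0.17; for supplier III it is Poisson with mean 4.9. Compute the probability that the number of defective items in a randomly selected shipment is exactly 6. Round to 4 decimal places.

Conditional on each supplier, P(X = 6): I: 0.170169; II: 0.000140239; III: 0.143153.
By total probability, P(X = 6) = 0.333333·0.170169 + 0.333333·0.000140239 + 0.333333·0.143153 = 0.104488.

0.1045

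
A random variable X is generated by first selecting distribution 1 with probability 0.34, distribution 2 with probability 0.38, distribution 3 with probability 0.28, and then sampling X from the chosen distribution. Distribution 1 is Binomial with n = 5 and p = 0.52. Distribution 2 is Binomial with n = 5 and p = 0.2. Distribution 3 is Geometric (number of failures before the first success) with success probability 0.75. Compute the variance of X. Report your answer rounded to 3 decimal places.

1.720

Per component, 1: μ=2.6, E[X²]=8.008; 2: μ=1, E[X²]=1.8; 3: μ=0.333333, E[X²]=0.555556.
E[X] = 0.34·2.6 + 0.38·1 + 0.28·0.333333 = 1.35733.
E[X²] = 0.34·8.008 + 0.38·1.8 + 0.28·0.555556 = 3.56228.
Var(X) = E[X²] − (E[X])² = 3.56228 − 1.84235 = 1.71992.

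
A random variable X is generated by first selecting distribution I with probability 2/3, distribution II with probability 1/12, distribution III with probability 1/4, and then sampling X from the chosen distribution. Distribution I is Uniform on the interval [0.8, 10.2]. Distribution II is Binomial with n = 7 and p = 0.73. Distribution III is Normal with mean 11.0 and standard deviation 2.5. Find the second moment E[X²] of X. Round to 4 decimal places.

59.1790

For each component E[X²] = Var + (mean)², giving I: 37.6133; II: 27.4918; III: 127.25.
Overall E[X²] = 0.666667·37.6133 + 0.0833333·27.4918 + 0.25·127.25 = 59.179.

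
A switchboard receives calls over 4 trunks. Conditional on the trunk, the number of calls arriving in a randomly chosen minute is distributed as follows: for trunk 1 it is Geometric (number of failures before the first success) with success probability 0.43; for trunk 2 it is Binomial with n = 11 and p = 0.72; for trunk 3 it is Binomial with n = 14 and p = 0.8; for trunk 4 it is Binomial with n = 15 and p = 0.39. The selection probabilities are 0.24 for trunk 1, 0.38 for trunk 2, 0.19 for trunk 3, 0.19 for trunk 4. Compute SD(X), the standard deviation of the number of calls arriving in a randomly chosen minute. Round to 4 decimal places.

3.7618

Per component, 1: μ=1.32558, E[X²]=4.83991; 2: μ=7.92, E[X²]=64.944; 3: μ=11.2, E[X²]=127.68; 4: μ=5.85, E[X²]=37.791.
E[X] = 0.24·1.32558 + 0.38·7.92 + 0.19·11.2 + 0.19·5.85 = 6.56724.
E[X²] = 0.24·4.83991 + 0.38·64.944 + 0.19·127.68 + 0.19·37.791 = 57.2798.
Var(X) = E[X²] − (E[X])² = 57.2798 − 43.1286 = 14.1512.
SD(X) = √14.1512 = 3.7618.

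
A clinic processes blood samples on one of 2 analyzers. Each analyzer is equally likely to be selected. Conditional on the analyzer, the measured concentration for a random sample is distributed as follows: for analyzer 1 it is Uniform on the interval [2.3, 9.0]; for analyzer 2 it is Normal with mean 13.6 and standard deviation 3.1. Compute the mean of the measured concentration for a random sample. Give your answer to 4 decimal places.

Component means — 1: 5.65; 2: 13.6.
E[X] = 0.5·5.65 + 0.5·13.6 = 9.625.

9.6250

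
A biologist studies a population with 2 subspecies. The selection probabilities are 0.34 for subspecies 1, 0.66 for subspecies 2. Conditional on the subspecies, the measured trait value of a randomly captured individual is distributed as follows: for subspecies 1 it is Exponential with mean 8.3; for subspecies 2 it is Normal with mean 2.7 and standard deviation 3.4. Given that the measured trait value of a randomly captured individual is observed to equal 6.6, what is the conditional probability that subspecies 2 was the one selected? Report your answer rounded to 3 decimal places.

Likelihoods f(6.6 | ·): 1: 0.0543975; 2: 0.0607744.
Posterior ∝ prior × likelihood. Numerator for 2: 0.66·0.0607744 = 0.0401111.
Normalizing constant: 0.34·0.0543975 + 0.66·0.0607744 = 0.0586063.
P(2 | observation) = 0.0401111 / 0.0586063 = 0.684417.

0.684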